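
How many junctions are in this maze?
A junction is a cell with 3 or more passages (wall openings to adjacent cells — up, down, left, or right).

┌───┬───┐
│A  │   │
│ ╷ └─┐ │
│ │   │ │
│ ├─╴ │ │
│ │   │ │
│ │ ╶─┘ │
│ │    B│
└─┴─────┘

Checking each cell for number of passages:

Junctions found (3+ passages):
Total junctions: 0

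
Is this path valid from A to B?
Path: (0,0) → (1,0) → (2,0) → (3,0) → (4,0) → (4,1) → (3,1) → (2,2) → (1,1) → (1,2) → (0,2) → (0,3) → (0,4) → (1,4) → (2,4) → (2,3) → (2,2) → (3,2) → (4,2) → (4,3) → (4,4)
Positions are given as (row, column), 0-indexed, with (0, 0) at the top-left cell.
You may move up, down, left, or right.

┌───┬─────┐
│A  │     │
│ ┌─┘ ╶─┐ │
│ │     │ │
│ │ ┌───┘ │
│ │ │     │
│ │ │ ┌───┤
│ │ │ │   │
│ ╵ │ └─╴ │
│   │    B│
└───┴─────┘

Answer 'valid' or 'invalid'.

Checking path validity:
Result: Invalid move at step 7: cannot move from (3, 1) to (2, 2).

invalid

Correct solution:

┌───┬─────┐
│A  │↱ → ↓│
│ ┌─┘ ╶─┐ │
│↓│↱ ↑  │↓│
│ │ ┌───┘ │
│↓│↑│↓ ← ↲│
│ │ │ ┌───┤
│↓│↑│↓│   │
│ ╵ │ └─╴ │
│↳ ↑│↳ → B│
└───┴─────┘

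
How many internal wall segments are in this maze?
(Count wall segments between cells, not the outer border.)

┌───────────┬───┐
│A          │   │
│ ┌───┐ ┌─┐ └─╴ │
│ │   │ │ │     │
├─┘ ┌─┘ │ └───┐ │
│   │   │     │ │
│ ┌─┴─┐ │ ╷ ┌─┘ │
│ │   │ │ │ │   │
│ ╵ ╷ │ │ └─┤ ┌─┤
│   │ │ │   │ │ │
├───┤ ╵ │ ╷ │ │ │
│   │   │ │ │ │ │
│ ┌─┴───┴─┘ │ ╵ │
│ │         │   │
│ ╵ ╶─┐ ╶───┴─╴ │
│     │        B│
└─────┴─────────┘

Counting internal wall segments:
Total internal walls: 49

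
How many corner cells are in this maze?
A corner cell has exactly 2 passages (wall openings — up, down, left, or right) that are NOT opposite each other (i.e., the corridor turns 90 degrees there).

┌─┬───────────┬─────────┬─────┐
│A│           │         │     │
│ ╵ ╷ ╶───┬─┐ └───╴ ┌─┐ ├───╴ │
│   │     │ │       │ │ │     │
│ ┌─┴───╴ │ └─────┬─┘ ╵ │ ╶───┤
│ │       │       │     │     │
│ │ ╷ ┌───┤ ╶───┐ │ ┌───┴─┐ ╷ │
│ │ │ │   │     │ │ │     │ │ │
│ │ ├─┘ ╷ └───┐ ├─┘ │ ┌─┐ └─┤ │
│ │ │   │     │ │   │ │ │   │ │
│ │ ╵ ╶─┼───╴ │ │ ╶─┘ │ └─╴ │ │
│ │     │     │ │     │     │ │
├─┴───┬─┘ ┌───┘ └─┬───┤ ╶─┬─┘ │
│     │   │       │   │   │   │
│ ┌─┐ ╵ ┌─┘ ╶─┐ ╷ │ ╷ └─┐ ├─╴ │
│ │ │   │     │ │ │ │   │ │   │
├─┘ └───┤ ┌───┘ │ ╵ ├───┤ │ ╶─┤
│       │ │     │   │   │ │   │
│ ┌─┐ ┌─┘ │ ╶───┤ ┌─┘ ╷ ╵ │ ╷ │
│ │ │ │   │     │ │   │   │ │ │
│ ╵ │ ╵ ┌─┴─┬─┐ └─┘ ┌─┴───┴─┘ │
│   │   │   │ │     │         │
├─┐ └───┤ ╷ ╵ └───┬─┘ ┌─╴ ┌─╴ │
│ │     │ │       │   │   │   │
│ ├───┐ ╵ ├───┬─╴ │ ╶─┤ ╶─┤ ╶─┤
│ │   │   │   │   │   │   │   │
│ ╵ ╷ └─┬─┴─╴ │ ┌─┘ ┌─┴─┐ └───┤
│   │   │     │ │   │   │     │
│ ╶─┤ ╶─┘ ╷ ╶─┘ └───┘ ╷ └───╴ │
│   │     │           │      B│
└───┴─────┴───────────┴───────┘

Counting corner cells (2 non-opposite passages):
Total corners: 112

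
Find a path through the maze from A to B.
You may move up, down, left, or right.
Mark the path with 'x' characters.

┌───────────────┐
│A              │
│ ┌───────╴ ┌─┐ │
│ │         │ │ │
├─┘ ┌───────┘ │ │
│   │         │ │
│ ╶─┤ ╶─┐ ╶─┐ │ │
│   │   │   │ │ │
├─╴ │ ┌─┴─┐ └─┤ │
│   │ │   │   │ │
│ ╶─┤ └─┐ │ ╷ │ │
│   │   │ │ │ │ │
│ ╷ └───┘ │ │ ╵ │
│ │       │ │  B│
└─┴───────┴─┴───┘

Finding the shortest path through the maze:
Path length: 13 steps
Directions: right → right → right → right → right → right → right → down → down → down → down → down → down

Solution:

┌───────────────┐
│A x x x x x x x│
│ ┌───────╴ ┌─┐ │
│ │         │ │x│
├─┘ ┌───────┘ │ │
│   │         │x│
│ ╶─┤ ╶─┐ ╶─┐ │ │
│   │   │   │ │x│
├─╴ │ ┌─┴─┐ └─┤ │
│   │ │   │   │x│
│ ╶─┤ └─┐ │ ╷ │ │
│   │   │ │ │ │x│
│ ╷ └───┘ │ │ ╵ │
│ │       │ │  B│
└─┴───────┴─┴───┘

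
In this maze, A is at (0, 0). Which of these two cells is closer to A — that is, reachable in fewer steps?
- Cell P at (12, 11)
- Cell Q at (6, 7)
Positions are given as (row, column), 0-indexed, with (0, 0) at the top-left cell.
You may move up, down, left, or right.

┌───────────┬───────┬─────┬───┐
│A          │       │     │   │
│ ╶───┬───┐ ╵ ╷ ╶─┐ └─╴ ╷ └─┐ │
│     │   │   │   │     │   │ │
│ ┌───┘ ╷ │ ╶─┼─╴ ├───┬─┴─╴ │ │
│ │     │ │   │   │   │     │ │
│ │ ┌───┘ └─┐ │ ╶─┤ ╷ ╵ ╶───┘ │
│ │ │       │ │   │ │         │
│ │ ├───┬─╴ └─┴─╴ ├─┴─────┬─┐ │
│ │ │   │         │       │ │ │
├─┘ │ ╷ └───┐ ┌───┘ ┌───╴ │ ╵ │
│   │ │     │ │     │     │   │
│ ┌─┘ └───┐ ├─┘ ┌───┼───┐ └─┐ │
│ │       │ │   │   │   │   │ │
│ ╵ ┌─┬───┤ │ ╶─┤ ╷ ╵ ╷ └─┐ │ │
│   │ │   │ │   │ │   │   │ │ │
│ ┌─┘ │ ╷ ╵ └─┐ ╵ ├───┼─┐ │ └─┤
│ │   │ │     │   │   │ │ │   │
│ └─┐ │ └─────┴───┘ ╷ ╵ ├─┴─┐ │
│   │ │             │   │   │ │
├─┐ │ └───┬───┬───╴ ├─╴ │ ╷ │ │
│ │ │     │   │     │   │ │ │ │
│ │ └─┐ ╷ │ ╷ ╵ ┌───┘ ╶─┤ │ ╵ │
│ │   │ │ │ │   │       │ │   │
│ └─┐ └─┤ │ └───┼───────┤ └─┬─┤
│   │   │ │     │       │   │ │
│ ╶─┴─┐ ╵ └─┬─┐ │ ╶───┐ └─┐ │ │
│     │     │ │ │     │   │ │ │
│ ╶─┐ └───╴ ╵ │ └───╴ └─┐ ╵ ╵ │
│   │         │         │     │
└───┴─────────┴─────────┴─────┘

Shortest path A → P at (12, 11): 79 steps
Shortest path A → Q at (6, 7): 109 steps

P is closer (79 steps vs 109 steps).

Path to P:

┌───────────┬───────┬─────┬───┐
│A → → → → ↓│↱ ↓    │     │   │
│ ╶───┬───┐ ╵ ╷ ╶─┐ └─╴ ╷ └─┐ │
│     │↓ ↰│↳ ↑│↳ ↓│     │   │ │
│ ┌───┘ ╷ │ ╶─┼─╴ ├───┬─┴─╴ │ │
│ │↓ ← ↲│↑│   │↓ ↲│   │     │ │
│ │ ┌───┘ └─┐ │ ╶─┤ ╷ ╵ ╶───┘ │
│ │↓│    ↑ ↰│ │↳ ↓│ │         │
│ │ ├───┬─╴ └─┴─╴ ├─┴─────┬─┐ │
│ │↓│↱ ↓│  ↑ ← ← ↲│       │ │ │
├─┘ │ ╷ └───┐ ┌───┘ ┌───╴ │ ╵ │
│↓ ↲│↑│↳ → ↓│ │     │     │   │
│ ┌─┘ └───┐ ├─┘ ┌───┼───┐ └─┐ │
│↓│↱ ↑    │↓│   │   │   │   │ │
│ ╵ ┌─┬───┤ │ ╶─┤ ╷ ╵ ╷ └─┐ │ │
│↳ ↑│ │↓ ↰│↓│   │ │   │   │ │ │
│ ┌─┘ │ ╷ ╵ └─┐ ╵ ├───┼─┐ │ └─┤
│ │   │↓│↑ ↲  │   │   │ │ │   │
│ └─┐ │ └─────┴───┘ ╷ ╵ ├─┴─┐ │
│   │ │↳ → → → → → ↓│   │   │ │
├─┐ │ └───┬───┬───╴ ├─╴ │ ╷ │ │
│ │ │     │↓ ↰│↓ ← ↲│   │ │ │ │
│ │ └─┐ ╷ │ ╷ ╵ ┌───┘ ╶─┤ │ ╵ │
│ │   │ │ │↓│↑ ↲│       │ │   │
│ └─┐ └─┤ │ └───┼───────┤ └─┬─┤
│   │   │ │↳ → ↓│↱ → → P│   │ │
│ ╶─┴─┐ ╵ └─┬─┐ │ ╶───┐ └─┐ │ │
│     │     │ │↓│↑ ← ↰│   │ │ │
│ ╶─┐ └───╴ ╵ │ └───╴ └─┐ ╵ ╵ │
│   │         │↳ → → ↑  │     │
└───┴─────────┴─────────┴─────┘

Path to Q:

┌───────────┬───────┬─────┬───┐
│A → → → → ↓│↱ ↓    │     │   │
│ ╶───┬───┐ ╵ ╷ ╶─┐ └─╴ ╷ └─┐ │
│     │↓ ↰│↳ ↑│↳ ↓│     │   │ │
│ ┌───┘ ╷ │ ╶─┼─╴ ├───┬─┴─╴ │ │
│ │↓ ← ↲│↑│   │↓ ↲│   │     │ │
│ │ ┌───┘ └─┐ │ ╶─┤ ╷ ╵ ╶───┘ │
│ │↓│    ↑ ↰│ │↳ ↓│ │         │
│ │ ├───┬─╴ └─┴─╴ ├─┴─────┬─┐ │
│ │↓│↱ ↓│  ↑ ← ← ↲│↓ ← ← ↰│ │ │
├─┘ │ ╷ └───┐ ┌───┘ ┌───╴ │ ╵ │
│↓ ↲│↑│↳ → ↓│ │↓ ← ↲│    ↑│   │
│ ┌─┘ └───┐ ├─┘ ┌───┼───┐ └─┐ │
│↓│↱ ↑    │↓│  Q│   │   │↑ ↰│ │
│ ╵ ┌─┬───┤ │ ╶─┤ ╷ ╵ ╷ └─┐ │ │
│↳ ↑│ │↓ ↰│↓│   │ │   │   │↑│ │
│ ┌─┘ │ ╷ ╵ └─┐ ╵ ├───┼─┐ │ └─┤
│ │   │↓│↑ ↲  │   │   │ │ │↑ ↰│
│ └─┐ │ └─────┴───┘ ╷ ╵ ├─┴─┐ │
│   │ │↳ → → → → → ↓│   │↱ ↓│↑│
├─┐ │ └───┬───┬───╴ ├─╴ │ ╷ │ │
│ │ │     │↓ ↰│↓ ← ↲│   │↑│↓│↑│
│ │ └─┐ ╷ │ ╷ ╵ ┌───┘ ╶─┤ │ ╵ │
│ │   │ │ │↓│↑ ↲│       │↑│↳ ↑│
│ └─┐ └─┤ │ └───┼───────┤ └─┬─┤
│   │   │ │↳ → ↓│↱ → → ↓│↑ ↰│ │
│ ╶─┴─┐ ╵ └─┬─┐ │ ╶───┐ └─┐ │ │
│     │     │ │↓│↑ ← ↰│↳ ↓│↑│ │
│ ╶─┐ └───╴ ╵ │ └───╴ └─┐ ╵ ╵ │
│   │         │↳ → → ↑  │↳ ↑  │
└───┴─────────┴─────────┴─────┘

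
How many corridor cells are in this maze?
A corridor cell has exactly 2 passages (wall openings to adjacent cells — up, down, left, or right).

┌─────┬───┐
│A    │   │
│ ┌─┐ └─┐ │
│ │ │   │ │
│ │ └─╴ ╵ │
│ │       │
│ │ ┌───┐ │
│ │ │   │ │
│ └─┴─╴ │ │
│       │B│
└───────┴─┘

Counting cells with exactly 2 passages:
Total corridor cells: 17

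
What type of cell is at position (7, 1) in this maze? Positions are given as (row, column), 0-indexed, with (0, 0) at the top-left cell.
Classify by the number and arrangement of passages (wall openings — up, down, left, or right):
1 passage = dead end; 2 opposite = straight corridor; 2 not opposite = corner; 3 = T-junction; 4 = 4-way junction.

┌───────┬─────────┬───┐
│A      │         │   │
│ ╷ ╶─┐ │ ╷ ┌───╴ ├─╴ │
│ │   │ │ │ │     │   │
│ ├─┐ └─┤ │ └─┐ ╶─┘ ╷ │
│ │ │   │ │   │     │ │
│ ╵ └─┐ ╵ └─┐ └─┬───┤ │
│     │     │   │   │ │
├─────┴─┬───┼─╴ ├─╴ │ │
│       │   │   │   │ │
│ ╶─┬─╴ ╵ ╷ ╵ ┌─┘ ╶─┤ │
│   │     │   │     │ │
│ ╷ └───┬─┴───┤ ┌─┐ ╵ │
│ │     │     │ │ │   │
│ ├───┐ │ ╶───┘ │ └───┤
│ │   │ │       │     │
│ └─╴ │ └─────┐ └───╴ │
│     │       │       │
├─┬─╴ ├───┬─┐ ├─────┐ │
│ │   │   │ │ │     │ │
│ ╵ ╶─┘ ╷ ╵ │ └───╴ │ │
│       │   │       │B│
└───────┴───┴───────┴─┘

Checking cell at (7, 1):
Number of passages: 1
Cell type: dead end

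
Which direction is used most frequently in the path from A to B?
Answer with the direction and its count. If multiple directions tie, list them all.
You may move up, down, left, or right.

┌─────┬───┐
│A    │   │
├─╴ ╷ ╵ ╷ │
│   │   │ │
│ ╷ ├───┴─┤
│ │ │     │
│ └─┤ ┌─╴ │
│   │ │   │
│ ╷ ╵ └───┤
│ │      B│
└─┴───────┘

Directions: right, down, left, down, down, right, down, right, right, right
Counts: {'right': 5, 'down': 4, 'left': 1}
Most common: right (5 times)

Solution:

┌─────┬───┐
│A ↓  │   │
├─╴ ╷ ╵ ╷ │
│↓ ↲│   │ │
│ ╷ ├───┴─┤
│↓│ │     │
│ └─┤ ┌─╴ │
│↳ ↓│ │   │
│ ╷ ╵ └───┤
│ │↳ → → B│
└─┴───────┘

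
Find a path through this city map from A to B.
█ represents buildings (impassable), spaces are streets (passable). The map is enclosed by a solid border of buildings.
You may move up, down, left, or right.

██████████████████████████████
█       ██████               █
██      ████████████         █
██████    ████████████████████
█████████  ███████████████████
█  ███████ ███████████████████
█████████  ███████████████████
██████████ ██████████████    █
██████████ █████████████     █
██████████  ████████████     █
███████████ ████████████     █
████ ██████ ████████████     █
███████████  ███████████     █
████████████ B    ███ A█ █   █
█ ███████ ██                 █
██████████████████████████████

Finding the shortest path from A to B:
Movement: cardinal only
Path length: 11 steps
Directions: down → left → left → left → left → left → up → left → left → left → left

Solution:

██████████████████████████████
█       ██████               █
██      ████████████         █
██████    ████████████████████
█████████  ███████████████████
█  ███████ ███████████████████
█████████  ███████████████████
██████████ ██████████████    █
██████████ █████████████     █
██████████  ████████████     █
███████████ ████████████     █
████ ██████ ████████████     █
███████████  ███████████     █
████████████ B←←←↰███ A█ █   █
█ ███████ ██     ↑←←←←↲      █
██████████████████████████████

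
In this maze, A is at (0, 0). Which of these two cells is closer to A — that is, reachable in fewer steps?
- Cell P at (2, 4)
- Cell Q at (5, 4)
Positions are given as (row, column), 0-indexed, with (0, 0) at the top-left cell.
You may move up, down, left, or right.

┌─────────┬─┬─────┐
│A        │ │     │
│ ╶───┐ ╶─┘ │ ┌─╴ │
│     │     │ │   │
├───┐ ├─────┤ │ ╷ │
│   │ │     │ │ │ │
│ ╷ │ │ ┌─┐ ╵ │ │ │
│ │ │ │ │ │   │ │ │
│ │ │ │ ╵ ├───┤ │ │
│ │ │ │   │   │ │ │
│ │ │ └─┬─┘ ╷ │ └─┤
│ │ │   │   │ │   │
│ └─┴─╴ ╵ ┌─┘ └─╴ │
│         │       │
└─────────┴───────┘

Shortest path A → P at (2, 4): 34 steps
Shortest path A → Q at (5, 4): 11 steps

Q is closer (11 steps vs 34 steps).

Path to P:

┌─────────┬─┬─────┐
│A        │ │↓ ← ↰│
│ ╶───┐ ╶─┘ │ ┌─╴ │
│↳ → ↓│     │↓│↱ ↑│
├───┐ ├─────┤ │ ╷ │
│   │↓│  P ↰│↓│↑│ │
│ ╷ │ │ ┌─┐ ╵ │ │ │
│ │ │↓│ │ │↑ ↲│↑│ │
│ │ │ │ ╵ ├───┤ │ │
│ │ │↓│   │↱ ↓│↑│ │
│ │ │ └─┬─┘ ╷ │ └─┤
│ │ │↳ ↓│↱ ↑│↓│↑ ↰│
│ └─┴─╴ ╵ ┌─┘ └─╴ │
│      ↳ ↑│  ↳ → ↑│
└─────────┴───────┘

Path to Q:

┌─────────┬─┬─────┐
│A        │ │     │
│ ╶───┐ ╶─┘ │ ┌─╴ │
│↳ → ↓│     │ │   │
├───┐ ├─────┤ │ ╷ │
│   │↓│     │ │ │ │
│ ╷ │ │ ┌─┐ ╵ │ │ │
│ │ │↓│ │ │   │ │ │
│ │ │ │ ╵ ├───┤ │ │
│ │ │↓│   │   │ │ │
│ │ │ └─┬─┘ ╷ │ └─┤
│ │ │↳ ↓│Q  │ │   │
│ └─┴─╴ ╵ ┌─┘ └─╴ │
│      ↳ ↑│       │
└─────────┴───────┘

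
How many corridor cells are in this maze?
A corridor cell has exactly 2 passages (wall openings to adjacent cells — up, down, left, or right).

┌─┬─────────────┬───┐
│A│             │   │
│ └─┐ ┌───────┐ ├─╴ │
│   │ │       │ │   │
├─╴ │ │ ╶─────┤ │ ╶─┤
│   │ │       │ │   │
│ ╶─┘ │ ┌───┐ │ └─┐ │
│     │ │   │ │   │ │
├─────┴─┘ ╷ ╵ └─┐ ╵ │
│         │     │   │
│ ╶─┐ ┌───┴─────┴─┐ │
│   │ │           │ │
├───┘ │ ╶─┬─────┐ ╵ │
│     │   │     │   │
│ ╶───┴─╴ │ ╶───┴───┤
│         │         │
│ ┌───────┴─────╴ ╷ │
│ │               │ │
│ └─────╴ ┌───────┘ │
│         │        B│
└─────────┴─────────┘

Counting cells with exactly 2 passages:
Total corridor cells: 82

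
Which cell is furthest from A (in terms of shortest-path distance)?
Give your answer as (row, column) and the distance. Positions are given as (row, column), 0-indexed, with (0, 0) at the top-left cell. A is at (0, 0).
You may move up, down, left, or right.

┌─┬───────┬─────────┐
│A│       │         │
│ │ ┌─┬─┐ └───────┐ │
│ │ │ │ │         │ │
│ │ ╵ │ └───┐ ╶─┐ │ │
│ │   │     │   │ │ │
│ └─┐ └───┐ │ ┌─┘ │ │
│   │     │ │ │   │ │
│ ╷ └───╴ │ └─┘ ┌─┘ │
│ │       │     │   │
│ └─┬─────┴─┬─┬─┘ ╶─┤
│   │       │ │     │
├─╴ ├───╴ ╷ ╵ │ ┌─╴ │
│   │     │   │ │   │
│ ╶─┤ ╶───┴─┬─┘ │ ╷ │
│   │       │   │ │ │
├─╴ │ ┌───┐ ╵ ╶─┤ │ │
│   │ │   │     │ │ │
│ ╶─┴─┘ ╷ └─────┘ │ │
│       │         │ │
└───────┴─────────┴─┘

Computing BFS distances from A to all cells:
Furthest cell: (5, 6)
Distance: 47 steps

Path from A to the furthest cell:

┌─┬───────┬─────────┐
│A│       │         │
│ │ ┌─┬─┐ └───────┐ │
│↓│ │ │ │         │ │
│ │ ╵ │ └───┐ ╶─┐ │ │
│↓│   │     │   │ │ │
│ └─┐ └───┐ │ ┌─┘ │ │
│↓  │     │ │ │   │ │
│ ╷ └───╴ │ └─┘ ┌─┘ │
│↓│       │     │   │
│ └─┬─────┴─┬─┬─┘ ╶─┤
│↳ ↓│    ↱ ↓│B│↓ ← ↰│
├─╴ ├───╴ ╷ ╵ │ ┌─╴ │
│↓ ↲│↱ → ↑│↳ ↑│↓│↱ ↑│
│ ╶─┤ ╶───┴─┬─┘ │ ╷ │
│↳ ↓│↑ ← ← ↰│↓ ↲│↑│ │
├─╴ │ ┌───┐ ╵ ╶─┤ │ │
│↓ ↲│ │↱ ↓│↑ ↲  │↑│ │
│ ╶─┴─┘ ╷ └─────┘ │ │
│↳ → → ↑│↳ → → → ↑│ │
└───────┴─────────┴─┘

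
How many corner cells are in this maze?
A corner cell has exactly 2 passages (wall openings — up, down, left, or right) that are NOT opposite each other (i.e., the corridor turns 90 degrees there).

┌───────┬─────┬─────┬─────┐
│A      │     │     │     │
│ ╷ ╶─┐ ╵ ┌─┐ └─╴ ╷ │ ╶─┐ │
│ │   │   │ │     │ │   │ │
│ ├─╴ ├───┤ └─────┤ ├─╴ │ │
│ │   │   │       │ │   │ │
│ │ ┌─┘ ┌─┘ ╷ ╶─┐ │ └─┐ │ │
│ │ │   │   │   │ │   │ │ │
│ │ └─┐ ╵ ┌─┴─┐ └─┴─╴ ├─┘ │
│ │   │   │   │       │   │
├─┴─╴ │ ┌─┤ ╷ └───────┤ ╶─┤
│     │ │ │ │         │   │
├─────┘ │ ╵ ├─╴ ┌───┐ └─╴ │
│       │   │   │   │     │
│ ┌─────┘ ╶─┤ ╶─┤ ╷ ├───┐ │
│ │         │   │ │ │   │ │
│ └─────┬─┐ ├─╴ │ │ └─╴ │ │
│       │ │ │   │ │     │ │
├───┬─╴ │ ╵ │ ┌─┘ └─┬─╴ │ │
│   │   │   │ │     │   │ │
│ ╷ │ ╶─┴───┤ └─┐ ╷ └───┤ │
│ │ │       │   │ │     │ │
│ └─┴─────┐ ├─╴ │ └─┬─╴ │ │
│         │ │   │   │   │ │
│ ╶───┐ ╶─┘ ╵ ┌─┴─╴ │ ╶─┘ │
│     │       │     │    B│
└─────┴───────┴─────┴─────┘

Counting corner cells (2 non-opposite passages):
Total corners: 82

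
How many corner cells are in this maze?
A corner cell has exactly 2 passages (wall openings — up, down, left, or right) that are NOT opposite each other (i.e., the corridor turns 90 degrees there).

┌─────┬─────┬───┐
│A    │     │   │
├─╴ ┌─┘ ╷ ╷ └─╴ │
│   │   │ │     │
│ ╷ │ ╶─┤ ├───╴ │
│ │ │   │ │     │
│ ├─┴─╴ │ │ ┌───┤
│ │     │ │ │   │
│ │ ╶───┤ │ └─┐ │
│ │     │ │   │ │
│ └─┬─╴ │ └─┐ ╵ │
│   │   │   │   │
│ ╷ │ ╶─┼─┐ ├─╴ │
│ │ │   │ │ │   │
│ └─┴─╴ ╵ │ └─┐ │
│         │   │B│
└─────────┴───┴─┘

Counting corner cells (2 non-opposite passages):
Total corners: 29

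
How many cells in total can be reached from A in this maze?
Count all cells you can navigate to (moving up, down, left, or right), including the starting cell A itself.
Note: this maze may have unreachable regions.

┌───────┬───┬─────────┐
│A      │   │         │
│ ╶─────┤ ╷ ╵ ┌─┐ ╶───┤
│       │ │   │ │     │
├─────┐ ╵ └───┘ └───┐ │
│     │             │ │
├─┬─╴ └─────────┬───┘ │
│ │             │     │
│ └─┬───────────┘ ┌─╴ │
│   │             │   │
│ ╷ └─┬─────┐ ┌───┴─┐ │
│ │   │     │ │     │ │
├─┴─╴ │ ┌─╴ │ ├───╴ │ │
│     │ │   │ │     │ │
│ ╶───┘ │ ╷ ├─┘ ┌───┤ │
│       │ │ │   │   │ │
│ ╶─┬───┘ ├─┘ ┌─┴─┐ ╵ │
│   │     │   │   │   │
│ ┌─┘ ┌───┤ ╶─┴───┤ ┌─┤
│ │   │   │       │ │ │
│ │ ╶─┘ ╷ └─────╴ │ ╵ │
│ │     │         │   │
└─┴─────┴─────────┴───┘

Using BFS/flood-fill to find all reachable cells from A:
Maze size: 11 × 11 = 121 total cells
66 cell(s) are walled off and cannot be reached from A.
Reachable cells: 55

Reachable region (· marks reachable cells):

┌───────┬───┬─────────┐
│A · · ·│· ·│· · · · ·│
│ ╶─────┤ ╷ ╵ ┌─┐ ╶───┤
│· · · ·│·│· ·│·│· · ·│
├─────┐ ╵ └───┘ └───┐ │
│     │· · · · · · ·│·│
├─┬─╴ └─────────┬───┘ │
│ │             │· · ·│
│ └─┬───────────┘ ┌─╴ │
│   │· · · · · · ·│· ·│
│ ╷ └─┬─────┐ ┌───┴─┐ │
│ │   │     │·│     │·│
├─┴─╴ │ ┌─╴ │ ├───╴ │ │
│     │ │   │·│     │·│
│ ╶───┘ │ ╷ ├─┘ ┌───┤ │
│       │ │ │   │· ·│·│
│ ╶─┬───┘ ├─┘ ┌─┴─┐ ╵ │
│   │     │   │   │· ·│
│ ┌─┘ ┌───┤ ╶─┴───┤ ┌─┤
│ │   │   │       │·│·│
│ │ ╶─┘ ╷ └─────╴ │ ╵ │
│ │     │         │· ·│
└─┴─────┴─────────┴───┘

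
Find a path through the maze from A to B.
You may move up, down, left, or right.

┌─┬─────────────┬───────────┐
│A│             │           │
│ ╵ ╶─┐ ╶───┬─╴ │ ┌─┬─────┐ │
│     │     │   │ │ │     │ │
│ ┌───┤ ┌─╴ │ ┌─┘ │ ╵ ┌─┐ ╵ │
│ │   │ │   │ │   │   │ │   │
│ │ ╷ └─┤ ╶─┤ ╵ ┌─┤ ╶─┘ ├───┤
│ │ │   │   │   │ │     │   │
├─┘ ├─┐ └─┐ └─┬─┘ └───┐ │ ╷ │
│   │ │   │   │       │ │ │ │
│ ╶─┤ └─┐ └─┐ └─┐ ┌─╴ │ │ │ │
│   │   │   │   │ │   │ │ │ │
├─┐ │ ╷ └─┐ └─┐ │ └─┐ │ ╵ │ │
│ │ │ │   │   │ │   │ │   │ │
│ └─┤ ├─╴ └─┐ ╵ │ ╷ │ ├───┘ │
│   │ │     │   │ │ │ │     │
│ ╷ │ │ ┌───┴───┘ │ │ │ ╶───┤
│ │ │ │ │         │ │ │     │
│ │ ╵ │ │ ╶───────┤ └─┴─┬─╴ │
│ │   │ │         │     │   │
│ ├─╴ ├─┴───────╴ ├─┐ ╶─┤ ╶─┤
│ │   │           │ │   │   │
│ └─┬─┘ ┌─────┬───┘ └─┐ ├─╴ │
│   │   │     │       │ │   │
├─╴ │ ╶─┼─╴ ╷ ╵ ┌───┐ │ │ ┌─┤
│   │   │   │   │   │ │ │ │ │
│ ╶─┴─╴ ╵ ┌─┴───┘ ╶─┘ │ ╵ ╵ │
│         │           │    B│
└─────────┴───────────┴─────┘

Finding the shortest path through the maze:
Path length: 60 steps
Directions: down → right → up → right → right → right → right → right → right → down → left → down → down → right → up → right → up → up → right → right → right → right → right → down → down → left → up → left → left → down → left → down → right → right → down → down → down → right → up → up → up → right → down → down → down → down → left → left → down → right → right → down → left → down → right → down → left → down → down → right

Solution:

┌─┬─────────────┬───────────┐
│A│↱ → → → → → ↓│↱ → → → → ↓│
│ ╵ ╶─┐ ╶───┬─╴ │ ┌─┬─────┐ │
│↳ ↑  │     │↓ ↲│↑│ │↓ ← ↰│↓│
│ ┌───┤ ┌─╴ │ ┌─┘ │ ╵ ┌─┐ ╵ │
│ │   │ │   │↓│↱ ↑│↓ ↲│ │↑ ↲│
│ │ ╷ └─┤ ╶─┤ ╵ ┌─┤ ╶─┘ ├───┤
│ │ │   │   │↳ ↑│ │↳ → ↓│↱ ↓│
├─┘ ├─┐ └─┐ └─┬─┘ └───┐ │ ╷ │
│   │ │   │   │       │↓│↑│↓│
│ ╶─┤ └─┐ └─┐ └─┐ ┌─╴ │ │ │ │
│   │   │   │   │ │   │↓│↑│↓│
├─┐ │ ╷ └─┐ └─┐ │ └─┐ │ ╵ │ │
│ │ │ │   │   │ │   │ │↳ ↑│↓│
│ └─┤ ├─╴ └─┐ ╵ │ ╷ │ ├───┘ │
│   │ │     │   │ │ │ │↓ ← ↲│
│ ╷ │ │ ┌───┴───┘ │ │ │ ╶───┤
│ │ │ │ │         │ │ │↳ → ↓│
│ │ ╵ │ │ ╶───────┤ └─┴─┬─╴ │
│ │   │ │         │     │↓ ↲│
│ ├─╴ ├─┴───────╴ ├─┐ ╶─┤ ╶─┤
│ │   │           │ │   │↳ ↓│
│ └─┬─┘ ┌─────┬───┘ └─┐ ├─╴ │
│   │   │     │       │ │↓ ↲│
├─╴ │ ╶─┼─╴ ╷ ╵ ┌───┐ │ │ ┌─┤
│   │   │   │   │   │ │ │↓│ │
│ ╶─┴─╴ ╵ ┌─┴───┘ ╶─┘ │ ╵ ╵ │
│         │           │  ↳ B│
└─────────┴───────────┴─────┘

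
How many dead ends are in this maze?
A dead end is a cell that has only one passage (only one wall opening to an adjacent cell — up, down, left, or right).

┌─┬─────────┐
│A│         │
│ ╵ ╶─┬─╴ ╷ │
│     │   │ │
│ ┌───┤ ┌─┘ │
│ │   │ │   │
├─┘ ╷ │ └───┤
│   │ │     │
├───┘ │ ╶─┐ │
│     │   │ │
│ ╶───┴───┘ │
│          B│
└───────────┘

Checking each cell for number of passages:

Dead ends found at positions:
  (0, 0)
  (1, 2)
  (2, 0)
  (2, 4)
  (3, 0)
  (4, 4)
Total dead ends: 6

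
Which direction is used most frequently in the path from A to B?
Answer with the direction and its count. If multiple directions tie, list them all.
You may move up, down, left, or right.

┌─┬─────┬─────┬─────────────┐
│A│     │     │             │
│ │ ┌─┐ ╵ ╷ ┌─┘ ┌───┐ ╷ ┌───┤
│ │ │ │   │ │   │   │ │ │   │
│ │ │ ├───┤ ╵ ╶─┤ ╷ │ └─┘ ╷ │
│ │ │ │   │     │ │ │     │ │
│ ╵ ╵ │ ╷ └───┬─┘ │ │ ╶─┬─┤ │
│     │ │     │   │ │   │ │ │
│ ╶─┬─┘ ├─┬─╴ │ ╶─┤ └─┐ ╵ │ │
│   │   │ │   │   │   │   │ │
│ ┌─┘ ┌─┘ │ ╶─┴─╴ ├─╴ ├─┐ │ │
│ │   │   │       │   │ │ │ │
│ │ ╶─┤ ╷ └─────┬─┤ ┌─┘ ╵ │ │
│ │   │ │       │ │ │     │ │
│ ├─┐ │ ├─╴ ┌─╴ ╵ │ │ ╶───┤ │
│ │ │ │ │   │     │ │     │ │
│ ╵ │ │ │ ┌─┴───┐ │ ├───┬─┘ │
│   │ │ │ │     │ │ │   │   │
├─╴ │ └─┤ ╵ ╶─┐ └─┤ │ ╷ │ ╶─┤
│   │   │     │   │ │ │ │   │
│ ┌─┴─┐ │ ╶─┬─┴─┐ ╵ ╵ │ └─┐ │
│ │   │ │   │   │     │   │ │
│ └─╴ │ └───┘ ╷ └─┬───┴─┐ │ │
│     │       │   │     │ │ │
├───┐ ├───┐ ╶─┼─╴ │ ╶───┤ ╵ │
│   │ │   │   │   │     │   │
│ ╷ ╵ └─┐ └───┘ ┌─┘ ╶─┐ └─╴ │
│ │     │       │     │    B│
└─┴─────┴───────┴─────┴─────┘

Directions: down, down, down, right, up, up, up, right, right, down, right, up, right, down, down, right, up, right, up, right, right, right, down, down, right, right, up, right, down, down, down, down, down, down, down, left, down, right, down, down, down, down
Counts: {'down': 20, 'right': 14, 'up': 7, 'left': 1}
Most common: down (20 times)

Solution:

┌─┬─────┬─────┬─────────────┐
│A│↱ → ↓│↱ ↓  │↱ → → ↓      │
│ │ ┌─┐ ╵ ╷ ┌─┘ ┌───┐ ╷ ┌───┤
│↓│↑│ │↳ ↑│↓│↱ ↑│   │↓│ │↱ ↓│
│ │ │ ├───┤ ╵ ╶─┤ ╷ │ └─┘ ╷ │
│↓│↑│ │   │↳ ↑  │ │ │↳ → ↑│↓│
│ ╵ ╵ │ ╷ └───┬─┘ │ │ ╶─┬─┤ │
│↳ ↑  │ │     │   │ │   │ │↓│
│ ╶─┬─┘ ├─┬─╴ │ ╶─┤ └─┐ ╵ │ │
│   │   │ │   │   │   │   │↓│
│ ┌─┘ ┌─┘ │ ╶─┴─╴ ├─╴ ├─┐ │ │
│ │   │   │       │   │ │ │↓│
│ │ ╶─┤ ╷ └─────┬─┤ ┌─┘ ╵ │ │
│ │   │ │       │ │ │     │↓│
│ ├─┐ │ ├─╴ ┌─╴ ╵ │ │ ╶───┤ │
│ │ │ │ │   │     │ │     │↓│
│ ╵ │ │ │ ┌─┴───┐ │ ├───┬─┘ │
│   │ │ │ │     │ │ │   │↓ ↲│
├─╴ │ └─┤ ╵ ╶─┐ └─┤ │ ╷ │ ╶─┤
│   │   │     │   │ │ │ │↳ ↓│
│ ┌─┴─┐ │ ╶─┬─┴─┐ ╵ ╵ │ └─┐ │
│ │   │ │   │   │     │   │↓│
│ └─╴ │ └───┘ ╷ └─┬───┴─┐ │ │
│     │       │   │     │ │↓│
├───┐ ├───┐ ╶─┼─╴ │ ╶───┤ ╵ │
│   │ │   │   │   │     │  ↓│
│ ╷ ╵ └─┐ └───┘ ┌─┘ ╶─┐ └─╴ │
│ │     │       │     │    B│
└─┴─────┴───────┴─────┴─────┘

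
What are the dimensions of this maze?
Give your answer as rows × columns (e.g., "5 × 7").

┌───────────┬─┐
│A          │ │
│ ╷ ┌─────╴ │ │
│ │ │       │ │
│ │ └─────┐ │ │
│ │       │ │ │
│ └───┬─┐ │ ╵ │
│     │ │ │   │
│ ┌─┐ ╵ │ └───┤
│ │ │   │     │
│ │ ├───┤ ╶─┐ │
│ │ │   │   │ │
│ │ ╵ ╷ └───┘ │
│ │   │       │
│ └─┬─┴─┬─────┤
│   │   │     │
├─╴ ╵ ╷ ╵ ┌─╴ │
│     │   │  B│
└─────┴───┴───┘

Counting the maze dimensions:
Rows (vertical): 9
Columns (horizontal): 7
Dimensions: 9 × 7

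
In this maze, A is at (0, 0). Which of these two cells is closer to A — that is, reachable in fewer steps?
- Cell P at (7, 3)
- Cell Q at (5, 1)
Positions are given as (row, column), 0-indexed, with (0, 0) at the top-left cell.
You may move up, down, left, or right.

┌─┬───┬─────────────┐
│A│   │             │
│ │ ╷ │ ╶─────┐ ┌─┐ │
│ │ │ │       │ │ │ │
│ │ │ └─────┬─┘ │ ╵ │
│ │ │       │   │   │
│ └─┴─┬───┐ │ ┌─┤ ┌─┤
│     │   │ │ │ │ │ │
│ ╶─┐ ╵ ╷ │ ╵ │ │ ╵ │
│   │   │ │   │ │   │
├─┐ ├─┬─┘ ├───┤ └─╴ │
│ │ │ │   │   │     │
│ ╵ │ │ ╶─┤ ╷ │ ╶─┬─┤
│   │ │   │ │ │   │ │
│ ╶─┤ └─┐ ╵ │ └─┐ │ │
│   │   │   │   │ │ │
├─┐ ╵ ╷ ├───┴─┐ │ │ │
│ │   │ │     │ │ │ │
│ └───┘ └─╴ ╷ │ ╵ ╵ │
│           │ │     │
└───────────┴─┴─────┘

Shortest path A → P at (7, 3): 14 steps
Shortest path A → Q at (5, 1): 6 steps

Q is closer (6 steps vs 14 steps).

Path to P:

┌─┬───┬─────────────┐
│A│   │             │
│ │ ╷ │ ╶─────┐ ┌─┐ │
│↓│ │ │       │ │ │ │
│ │ │ └─────┬─┘ │ ╵ │
│↓│ │       │   │   │
│ └─┴─┬───┐ │ ┌─┤ ┌─┤
│↓    │   │ │ │ │ │ │
│ ╶─┐ ╵ ╷ │ ╵ │ │ ╵ │
│↳ ↓│   │ │   │ │   │
├─┐ ├─┬─┘ ├───┤ └─╴ │
│ │↓│ │   │   │     │
│ ╵ │ │ ╶─┤ ╷ │ ╶─┬─┤
│↓ ↲│ │   │ │ │   │ │
│ ╶─┤ └─┐ ╵ │ └─┐ │ │
│↳ ↓│↱ P│   │   │ │ │
├─┐ ╵ ╷ ├───┴─┐ │ │ │
│ │↳ ↑│ │     │ │ │ │
│ └───┘ └─╴ ╷ │ ╵ ╵ │
│           │ │     │
└───────────┴─┴─────┘

Path to Q:

┌─┬───┬─────────────┐
│A│   │             │
│ │ ╷ │ ╶─────┐ ┌─┐ │
│↓│ │ │       │ │ │ │
│ │ │ └─────┬─┘ │ ╵ │
│↓│ │       │   │   │
│ └─┴─┬───┐ │ ┌─┤ ┌─┤
│↓    │   │ │ │ │ │ │
│ ╶─┐ ╵ ╷ │ ╵ │ │ ╵ │
│↳ ↓│   │ │   │ │   │
├─┐ ├─┬─┘ ├───┤ └─╴ │
│ │Q│ │   │   │     │
│ ╵ │ │ ╶─┤ ╷ │ ╶─┬─┤
│   │ │   │ │ │   │ │
│ ╶─┤ └─┐ ╵ │ └─┐ │ │
│   │   │   │   │ │ │
├─┐ ╵ ╷ ├───┴─┐ │ │ │
│ │   │ │     │ │ │ │
│ └───┘ └─╴ ╷ │ ╵ ╵ │
│           │ │     │
└───────────┴─┴─────┘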